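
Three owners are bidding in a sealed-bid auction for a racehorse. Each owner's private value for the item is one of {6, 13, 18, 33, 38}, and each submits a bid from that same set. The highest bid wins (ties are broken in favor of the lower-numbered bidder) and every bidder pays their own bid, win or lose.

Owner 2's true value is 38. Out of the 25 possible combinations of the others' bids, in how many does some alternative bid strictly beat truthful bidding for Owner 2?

17

Others bid (6, 6): truth gives 0; bid 13 gives 25 > 0. Violating.
Others bid (6, 13): truth gives 0; bid 13 gives 25 > 0. Violating.
Others bid (6, 18): truth gives 0; bid 18 gives 20 > 0. Violating.
Others bid (6, 33): truth gives 0; bid 33 gives 5 > 0. Violating.
Others bid (6, 38): truth gives 0; no alternative beats it.
Others bid (13, 38): truth gives 0; no alternative beats it.
(Checking all 25 profiles: 17 have a profitable deviation, 8 do not.)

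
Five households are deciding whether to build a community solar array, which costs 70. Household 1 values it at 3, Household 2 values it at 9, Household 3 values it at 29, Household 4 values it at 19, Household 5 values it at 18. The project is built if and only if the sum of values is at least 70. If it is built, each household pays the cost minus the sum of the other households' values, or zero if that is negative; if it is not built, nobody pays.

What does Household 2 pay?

1

Total value 78 ≥ cost 70, so the project is built.
The other households' values sum to 69.
Cost minus that sum is 70 - 69 = 1.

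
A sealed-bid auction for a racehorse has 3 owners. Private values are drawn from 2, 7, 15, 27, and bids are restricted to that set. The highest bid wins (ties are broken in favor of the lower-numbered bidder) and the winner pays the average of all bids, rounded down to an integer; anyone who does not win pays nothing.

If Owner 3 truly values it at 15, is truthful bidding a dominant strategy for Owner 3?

Consider the case where Owner 1 bids 2 and Owner 2 bids 2.
Truthful bid 15: wins, pays 6, utility 15 - 6 = 9.
Bid 7 instead: wins, pays 3, utility 15 - 3 = 12.
Since 12 > 9, bidding 7 is strictly better here, so truthful bidding is not dominant.

No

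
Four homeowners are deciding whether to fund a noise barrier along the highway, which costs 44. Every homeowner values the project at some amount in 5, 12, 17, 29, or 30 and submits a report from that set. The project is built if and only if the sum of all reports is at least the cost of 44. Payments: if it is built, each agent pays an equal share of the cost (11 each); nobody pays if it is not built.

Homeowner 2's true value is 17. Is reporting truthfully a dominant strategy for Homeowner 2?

Consider the case where Homeowner 1 reports 5, Homeowner 3 reports 5 and Homeowner 4 reports 5.
Truthful report 17: project not built, utility 0.
Report 29 instead: project built, pays 11, utility 17 - 11 = 6.
Since 6 > 0, reporting 29 is strictly better here, so truthful reporting is not dominant.

No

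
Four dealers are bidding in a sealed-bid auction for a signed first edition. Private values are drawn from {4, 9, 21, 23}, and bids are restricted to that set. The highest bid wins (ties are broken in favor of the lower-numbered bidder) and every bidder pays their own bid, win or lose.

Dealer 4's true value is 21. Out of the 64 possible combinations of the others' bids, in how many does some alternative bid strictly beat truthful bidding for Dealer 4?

57

Others bid (4, 4, 4): truth gives 0; bid 9 gives 12 > 0. Violating.
Others bid (4, 4, 21): truth gives -21; bid 23 gives -2 > -21. Violating.
Others bid (4, 4, 23): truth gives -21; bid 4 gives -4 > -21. Violating.
Others bid (4, 9, 21): truth gives -21; bid 23 gives -2 > -21. Violating.
Others bid (4, 4, 9): truth gives 0; no alternative beats it.
Others bid (4, 9, 4): truth gives 0; no alternative beats it.
(Checking all 64 profiles: 57 have a profitable deviation, 7 do not.)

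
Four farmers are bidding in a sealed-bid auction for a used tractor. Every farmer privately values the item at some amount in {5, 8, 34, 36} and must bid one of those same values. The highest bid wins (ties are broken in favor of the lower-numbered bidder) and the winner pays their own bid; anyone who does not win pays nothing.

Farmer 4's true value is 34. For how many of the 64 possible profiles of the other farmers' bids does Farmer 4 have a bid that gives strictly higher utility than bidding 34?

1

Others bid (5, 5, 5): truth gives 0; bid 8 gives 26 > 0. Violating.
Others bid (5, 5, 8): truth gives 0; no alternative beats it.
Others bid (5, 5, 34): truth gives 0; no alternative beats it.
(Checking all 64 profiles: 1 has a profitable deviation, 63 do not.)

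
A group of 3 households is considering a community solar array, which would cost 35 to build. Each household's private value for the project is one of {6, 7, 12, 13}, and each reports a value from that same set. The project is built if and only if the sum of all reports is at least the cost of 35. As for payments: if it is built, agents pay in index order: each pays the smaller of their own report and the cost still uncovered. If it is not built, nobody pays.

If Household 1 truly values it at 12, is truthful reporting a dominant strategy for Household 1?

Check each profile of the others' reports and compare truth against every alternative report.
Others report (6, 6): truth gives 0, best alternative gives 0.
Others report (6, 7): truth gives 0, best alternative gives 0.
Others report (6, 12): truth gives 0, best alternative gives 0.
Others report (6, 13): truth gives 0, best alternative gives 0.
Others report (7, 6): truth gives 0, best alternative gives 0.
Others report (7, 7): truth gives 0, best alternative gives 0.
(Remaining 10 profiles checked similarly; truth is weakly best in each.)
In every case the truthful report is at least as good as any alternative, so it is a dominant strategy.

Yes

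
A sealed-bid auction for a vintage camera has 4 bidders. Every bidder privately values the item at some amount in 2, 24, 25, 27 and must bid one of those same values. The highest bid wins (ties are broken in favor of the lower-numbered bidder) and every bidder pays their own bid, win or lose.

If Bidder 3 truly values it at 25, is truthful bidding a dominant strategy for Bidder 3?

Consider the case where Bidder 1 bids 2, Bidder 2 bids 2 and Bidder 4 bids 2.
Truthful bid 25: wins, pays 25, utility 25 - 25 = 0.
Bid 24 instead: wins, pays 24, utility 25 - 24 = 1.
Since 1 > 0, bidding 24 is strictly better here, so truthful bidding is not dominant.

No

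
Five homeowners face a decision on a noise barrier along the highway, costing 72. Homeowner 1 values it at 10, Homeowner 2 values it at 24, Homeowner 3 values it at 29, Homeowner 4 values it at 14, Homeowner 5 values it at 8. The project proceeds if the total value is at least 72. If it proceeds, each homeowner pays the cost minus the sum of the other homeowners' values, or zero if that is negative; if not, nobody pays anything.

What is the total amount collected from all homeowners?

28

Total value 85 ≥ cost 72, so it is built.
Homeowner 1: others sum to 75; max(0, 72 - 75) = 0.
Homeowner 2: others sum to 61; max(0, 72 - 61) = 11.
Homeowner 3: others sum to 56; max(0, 72 - 56) = 16.
Homeowner 4: others sum to 71; max(0, 72 - 71) = 1.
Homeowner 5: others sum to 77; max(0, 72 - 77) = 0.
Total collected = 0 + 11 + 16 + 1 + 0 = 28.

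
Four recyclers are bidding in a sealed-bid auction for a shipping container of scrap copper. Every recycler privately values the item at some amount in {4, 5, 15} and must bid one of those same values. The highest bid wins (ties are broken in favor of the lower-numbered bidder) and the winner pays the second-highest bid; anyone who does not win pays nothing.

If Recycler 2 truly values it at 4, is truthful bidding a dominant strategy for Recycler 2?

Yes

Check each profile of the others' bids and compare truth against every alternative bid.
Others bid (4, 4, 5): truth gives 0, best alternative gives -1.
Others bid (4, 5, 4): truth gives 0, best alternative gives -1.
Others bid (4, 5, 5): truth gives 0, best alternative gives -1.
Others bid (4, 4, 4): truth gives 0, best alternative gives 0.
Others bid (4, 4, 15): truth gives 0, best alternative gives 0.
Others bid (4, 5, 15): truth gives 0, best alternative gives 0.
(Remaining 21 profiles checked similarly; truth is weakly best in each.)
In every case the truthful bid is at least as good as any alternative, so it is a dominant strategy.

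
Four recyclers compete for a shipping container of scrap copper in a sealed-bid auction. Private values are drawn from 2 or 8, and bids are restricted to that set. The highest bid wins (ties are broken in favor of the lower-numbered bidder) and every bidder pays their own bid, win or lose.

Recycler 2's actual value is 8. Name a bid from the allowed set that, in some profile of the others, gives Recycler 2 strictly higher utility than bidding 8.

Suppose Recycler 1 bids 8, Recycler 3 bids 2 and Recycler 4 bids 2.
Bid 8: loses but pays 8, utility -8.
Bid 2: loses but pays 2, utility -2.
So bidding 2 beats truth here (-2 > -8).

2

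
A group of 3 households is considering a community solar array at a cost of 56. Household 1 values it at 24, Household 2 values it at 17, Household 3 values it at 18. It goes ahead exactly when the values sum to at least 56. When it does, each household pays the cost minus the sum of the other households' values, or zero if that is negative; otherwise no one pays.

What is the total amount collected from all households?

Total value 59 ≥ cost 56, so it is built.
Household 1: others sum to 35; max(0, 56 - 35) = 21.
Household 2: others sum to 42; max(0, 56 - 42) = 14.
Household 3: others sum to 41; max(0, 56 - 41) = 15.
Total collected = 21 + 14 + 15 = 50.

50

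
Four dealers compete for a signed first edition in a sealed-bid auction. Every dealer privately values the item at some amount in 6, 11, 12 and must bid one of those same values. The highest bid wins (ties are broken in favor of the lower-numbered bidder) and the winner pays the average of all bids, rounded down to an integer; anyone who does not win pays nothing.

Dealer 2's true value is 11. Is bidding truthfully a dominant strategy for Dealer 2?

Consider the case where Dealer 1 bids 6, Dealer 3 bids 6 and Dealer 4 bids 12.
Truthful bid 11: loses, pays 0, utility 0.
Bid 12 instead: wins, pays 9, utility 11 - 9 = 2.
Since 2 > 0, bidding 12 is strictly better here, so truthful bidding is not dominant.

No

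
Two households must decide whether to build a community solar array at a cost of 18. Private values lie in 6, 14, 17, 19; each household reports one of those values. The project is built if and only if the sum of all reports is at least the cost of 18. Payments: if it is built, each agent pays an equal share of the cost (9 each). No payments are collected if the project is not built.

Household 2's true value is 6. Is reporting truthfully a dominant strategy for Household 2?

Check each profile of the others' reports and compare truth against every alternative report.
Others report (6): truth gives 0, best alternative gives -3.
Others report (14): truth gives -3, best alternative gives -3.
Others report (17): truth gives -3, best alternative gives -3.
Others report (19): truth gives -3, best alternative gives -3.
In every case the truthful report is at least as good as any alternative, so it is a dominant strategy.

Yes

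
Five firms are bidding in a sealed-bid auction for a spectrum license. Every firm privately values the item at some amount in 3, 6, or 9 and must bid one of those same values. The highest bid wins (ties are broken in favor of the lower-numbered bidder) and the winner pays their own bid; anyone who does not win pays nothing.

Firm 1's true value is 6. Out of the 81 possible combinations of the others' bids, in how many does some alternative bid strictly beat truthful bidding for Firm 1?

Others bid (3, 3, 3, 3): truth gives 0; bid 3 gives 3 > 0. Violating.
Others bid (3, 3, 3, 6): truth gives 0; no alternative beats it.
Others bid (3, 3, 3, 9): truth gives 0; no alternative beats it.
(Checking all 81 profiles: 1 has a profitable deviation, 80 do not.)

1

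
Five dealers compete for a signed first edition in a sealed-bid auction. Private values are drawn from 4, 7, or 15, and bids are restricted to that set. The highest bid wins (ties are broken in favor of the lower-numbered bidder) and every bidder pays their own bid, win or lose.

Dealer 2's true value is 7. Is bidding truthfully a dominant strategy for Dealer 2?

No

Consider the case where Dealer 1 bids 4, Dealer 3 bids 4, Dealer 4 bids 4 and Dealer 5 bids 15.
Truthful bid 7: loses but pays 7, utility -7.
Bid 4 instead: loses but pays 4, utility -4.
Since -4 > -7, bidding 4 is strictly better here, so truthful bidding is not dominant.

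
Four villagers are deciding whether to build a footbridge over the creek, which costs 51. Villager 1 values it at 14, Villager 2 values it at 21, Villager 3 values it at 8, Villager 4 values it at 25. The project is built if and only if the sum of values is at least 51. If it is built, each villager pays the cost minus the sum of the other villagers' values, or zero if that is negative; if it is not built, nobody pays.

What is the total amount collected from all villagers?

12

Total value 68 ≥ cost 51, so it is built.
Villager 1: others sum to 54; max(0, 51 - 54) = 0.
Villager 2: others sum to 47; max(0, 51 - 47) = 4.
Villager 3: others sum to 60; max(0, 51 - 60) = 0.
Villager 4: others sum to 43; max(0, 51 - 43) = 8.
Total collected = 0 + 4 + 0 + 8 = 12.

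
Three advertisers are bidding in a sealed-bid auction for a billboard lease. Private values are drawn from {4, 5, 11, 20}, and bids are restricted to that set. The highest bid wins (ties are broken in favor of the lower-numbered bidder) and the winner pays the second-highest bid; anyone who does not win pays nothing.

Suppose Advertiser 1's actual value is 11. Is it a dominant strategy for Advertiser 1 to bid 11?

Check each profile of the others' bids and compare truth against every alternative bid.
Others bid (4, 4): truth gives 7, best alternative gives 7.
Others bid (4, 5): truth gives 6, best alternative gives 6.
Others bid (5, 4): truth gives 6, best alternative gives 6.
Others bid (5, 5): truth gives 6, best alternative gives 6.
Others bid (4, 11): truth gives 0, best alternative gives 0.
Others bid (4, 20): truth gives 0, best alternative gives 0.
(Remaining 10 profiles checked similarly; truth is weakly best in each.)
In every case the truthful bid is at least as good as any alternative, so it is a dominant strategy.

Yes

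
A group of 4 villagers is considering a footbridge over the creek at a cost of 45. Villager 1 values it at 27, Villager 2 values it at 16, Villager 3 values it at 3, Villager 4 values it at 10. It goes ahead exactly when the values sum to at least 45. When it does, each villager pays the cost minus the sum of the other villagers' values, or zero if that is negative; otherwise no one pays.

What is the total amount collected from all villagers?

21

Total value 56 ≥ cost 45, so it is built.
Villager 1: others sum to 29; max(0, 45 - 29) = 16.
Villager 2: others sum to 40; max(0, 45 - 40) = 5.
Villager 3: others sum to 53; max(0, 45 - 53) = 0.
Villager 4: others sum to 46; max(0, 45 - 46) = 0.
Total collected = 16 + 5 + 0 + 0 = 21.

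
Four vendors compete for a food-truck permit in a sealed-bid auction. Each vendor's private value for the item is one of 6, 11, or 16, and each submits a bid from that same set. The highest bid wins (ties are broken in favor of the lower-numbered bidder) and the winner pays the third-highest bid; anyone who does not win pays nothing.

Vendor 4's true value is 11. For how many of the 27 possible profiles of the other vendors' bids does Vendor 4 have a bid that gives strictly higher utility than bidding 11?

3

Others bid (6, 6, 11): truth gives 0; bid 16 gives 5 > 0. Violating.
Others bid (6, 11, 6): truth gives 0; bid 16 gives 5 > 0. Violating.
Others bid (11, 6, 6): truth gives 0; bid 16 gives 5 > 0. Violating.
Others bid (6, 6, 6): truth gives 5; no alternative beats it.
Others bid (6, 6, 16): truth gives 0; no alternative beats it.
(Checking all 27 profiles: 3 have a profitable deviation, 24 do not.)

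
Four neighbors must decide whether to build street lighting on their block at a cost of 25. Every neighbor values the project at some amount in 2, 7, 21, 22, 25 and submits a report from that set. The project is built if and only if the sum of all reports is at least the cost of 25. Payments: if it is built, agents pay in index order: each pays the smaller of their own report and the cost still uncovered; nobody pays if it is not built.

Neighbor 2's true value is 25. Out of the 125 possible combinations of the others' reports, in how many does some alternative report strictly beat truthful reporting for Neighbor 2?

Others report (2, 2, 2): truth gives 2; report 21 gives 4 > 2. Violating.
Others report (2, 2, 7): truth gives 2; report 21 gives 4 > 2. Violating.
Others report (2, 2, 21): truth gives 2; report 2 gives 23 > 2. Violating.
Others report (2, 2, 22): truth gives 2; report 2 gives 23 > 2. Violating.
Others report (7, 2, 2): truth gives 7; no alternative beats it.
Others report (7, 2, 7): truth gives 7; no alternative beats it.
(Checking all 125 profiles: 97 have a profitable deviation, 28 do not.)

97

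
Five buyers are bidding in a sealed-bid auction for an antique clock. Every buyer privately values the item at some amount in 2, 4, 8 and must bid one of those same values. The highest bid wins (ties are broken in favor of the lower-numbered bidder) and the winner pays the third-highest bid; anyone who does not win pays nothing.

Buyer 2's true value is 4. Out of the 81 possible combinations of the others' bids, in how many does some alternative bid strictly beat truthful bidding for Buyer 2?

Others bid (2, 2, 2, 8): truth gives 0; bid 8 gives 2 > 0. Violating.
Others bid (2, 2, 8, 2): truth gives 0; bid 8 gives 2 > 0. Violating.
Others bid (2, 8, 2, 2): truth gives 0; bid 8 gives 2 > 0. Violating.
Others bid (4, 2, 2, 2): truth gives 0; bid 8 gives 2 > 0. Violating.
Others bid (2, 2, 2, 2): truth gives 2; no alternative beats it.
Others bid (2, 2, 2, 4): truth gives 2; no alternative beats it.
(Checking all 81 profiles: 4 have a profitable deviation, 77 do not.)

4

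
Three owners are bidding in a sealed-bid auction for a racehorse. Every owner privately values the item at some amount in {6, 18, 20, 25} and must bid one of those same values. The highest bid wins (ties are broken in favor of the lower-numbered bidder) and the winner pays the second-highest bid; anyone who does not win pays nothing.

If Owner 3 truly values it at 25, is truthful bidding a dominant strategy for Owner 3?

Yes

Check each profile of the others' bids and compare truth against every alternative bid.
Others bid (6, 20): truth gives 5, best alternative gives 0.
Others bid (18, 20): truth gives 5, best alternative gives 0.
Others bid (20, 6): truth gives 5, best alternative gives 0.
Others bid (20, 18): truth gives 5, best alternative gives 0.
Others bid (20, 20): truth gives 5, best alternative gives 0.
Others bid (6, 6): truth gives 19, best alternative gives 19.
(Remaining 10 profiles checked similarly; truth is weakly best in each.)
In every case the truthful bid is at least as good as any alternative, so it is a dominant strategy.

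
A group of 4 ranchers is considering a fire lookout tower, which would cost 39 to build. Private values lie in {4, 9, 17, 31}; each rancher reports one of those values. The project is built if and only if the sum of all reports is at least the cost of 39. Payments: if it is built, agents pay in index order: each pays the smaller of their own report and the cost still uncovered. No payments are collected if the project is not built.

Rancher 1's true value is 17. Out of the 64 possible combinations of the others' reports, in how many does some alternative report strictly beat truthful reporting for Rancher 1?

Others report (4, 4, 31): truth gives 0; report 4 gives 13 > 0. Violating.
Others report (4, 9, 17): truth gives 0; report 9 gives 8 > 0. Violating.
Others report (4, 9, 31): truth gives 0; report 4 gives 13 > 0. Violating.
Others report (4, 17, 9): truth gives 0; report 9 gives 8 > 0. Violating.
Others report (4, 4, 4): truth gives 0; no alternative beats it.
Others report (4, 4, 9): truth gives 0; no alternative beats it.
(Checking all 64 profiles: 53 have a profitable deviation, 11 do not.)

53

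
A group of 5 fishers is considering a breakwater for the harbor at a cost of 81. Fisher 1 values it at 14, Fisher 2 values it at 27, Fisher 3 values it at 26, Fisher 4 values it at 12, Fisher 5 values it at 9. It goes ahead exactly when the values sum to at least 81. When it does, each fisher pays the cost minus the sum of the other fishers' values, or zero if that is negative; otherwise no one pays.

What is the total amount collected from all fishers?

Total value 88 ≥ cost 81, so it is built.
Fisher 1: others sum to 74; max(0, 81 - 74) = 7.
Fisher 2: others sum to 61; max(0, 81 - 61) = 20.
Fisher 3: others sum to 62; max(0, 81 - 62) = 19.
Fisher 4: others sum to 76; max(0, 81 - 76) = 5.
Fisher 5: others sum to 79; max(0, 81 - 79) = 2.
Total collected = 7 + 20 + 19 + 5 + 2 = 53.

53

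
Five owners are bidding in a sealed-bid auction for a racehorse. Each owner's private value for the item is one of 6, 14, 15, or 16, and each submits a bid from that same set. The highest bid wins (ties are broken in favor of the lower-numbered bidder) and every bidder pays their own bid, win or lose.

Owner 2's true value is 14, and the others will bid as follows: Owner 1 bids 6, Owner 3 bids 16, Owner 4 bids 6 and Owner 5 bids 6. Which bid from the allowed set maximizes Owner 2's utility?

16

Bid 6: loses but pays 6, utility -6.
Bid 14: loses but pays 14, utility -14.
Bid 15: loses but pays 15, utility -15.
Bid 16: wins, pays 16, utility 14 - 16 = -2.
The best choice is 16 with utility -2.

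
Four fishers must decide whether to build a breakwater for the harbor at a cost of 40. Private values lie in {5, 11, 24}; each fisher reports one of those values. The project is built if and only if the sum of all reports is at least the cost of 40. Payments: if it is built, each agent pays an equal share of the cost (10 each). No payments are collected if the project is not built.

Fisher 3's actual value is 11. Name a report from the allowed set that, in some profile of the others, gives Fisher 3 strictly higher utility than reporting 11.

24

Suppose Fisher 1 reports 5, Fisher 2 reports 5 and Fisher 4 reports 11.
Report 11: project not built, utility 0.
Report 24: project built, pays 10, utility 11 - 10 = 1.
So reporting 24 beats truth here (1 > 0).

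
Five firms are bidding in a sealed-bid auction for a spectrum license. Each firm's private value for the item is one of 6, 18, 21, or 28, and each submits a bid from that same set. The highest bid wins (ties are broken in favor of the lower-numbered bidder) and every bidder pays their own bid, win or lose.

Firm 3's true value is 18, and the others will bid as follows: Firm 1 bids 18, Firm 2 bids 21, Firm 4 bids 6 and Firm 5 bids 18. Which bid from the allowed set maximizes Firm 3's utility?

6

Bid 6: loses but pays 6, utility -6.
Bid 18: loses but pays 18, utility -18.
Bid 21: loses but pays 21, utility -21.
Bid 28: wins, pays 28, utility 18 - 28 = -10.
The best choice is 6 with utility -6.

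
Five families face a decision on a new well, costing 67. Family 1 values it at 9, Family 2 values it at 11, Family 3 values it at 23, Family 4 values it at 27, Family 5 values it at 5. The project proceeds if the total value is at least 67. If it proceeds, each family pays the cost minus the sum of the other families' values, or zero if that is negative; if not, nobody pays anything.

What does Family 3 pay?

Total value 75 ≥ cost 67, so the project is built.
The other families' values sum to 52.
Cost minus that sum is 67 - 52 = 15.

15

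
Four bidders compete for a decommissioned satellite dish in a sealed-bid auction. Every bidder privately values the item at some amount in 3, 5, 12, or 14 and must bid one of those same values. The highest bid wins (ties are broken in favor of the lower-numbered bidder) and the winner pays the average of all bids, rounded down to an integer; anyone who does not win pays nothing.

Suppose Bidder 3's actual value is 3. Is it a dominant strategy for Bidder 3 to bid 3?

Check each profile of the others' bids and compare truth against every alternative bid.
Others bid (3, 3, 5): truth gives 0, best alternative gives -1.
Others bid (3, 3, 3): truth gives 0, best alternative gives 0.
Others bid (3, 3, 12): truth gives 0, best alternative gives 0.
Others bid (3, 3, 14): truth gives 0, best alternative gives 0.
Others bid (3, 5, 3): truth gives 0, best alternative gives 0.
Others bid (3, 5, 5): truth gives 0, best alternative gives 0.
(Remaining 58 profiles checked similarly; truth is weakly best in each.)
In every case the truthful bid is at least as good as any alternative, so it is a dominant strategy.

Yes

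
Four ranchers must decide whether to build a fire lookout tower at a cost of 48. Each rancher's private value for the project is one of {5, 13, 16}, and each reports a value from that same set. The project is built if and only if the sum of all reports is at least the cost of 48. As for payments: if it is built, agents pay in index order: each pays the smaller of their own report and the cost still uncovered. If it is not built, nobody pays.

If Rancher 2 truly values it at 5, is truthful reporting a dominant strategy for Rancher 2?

Check each profile of the others' reports and compare truth against every alternative report.
Others report (5, 16, 16): truth gives 0, best alternative gives -8.
Others report (13, 13, 13): truth gives 0, best alternative gives -8.
Others report (13, 13, 16): truth gives 0, best alternative gives -8.
Others report (13, 16, 13): truth gives 0, best alternative gives -8.
Others report (13, 16, 16): truth gives 0, best alternative gives -8.
Others report (16, 5, 16): truth gives 0, best alternative gives -8.
(Remaining 21 profiles checked similarly; truth is weakly best in each.)
In every case the truthful report is at least as good as any alternative, so it is a dominant strategy.

Yes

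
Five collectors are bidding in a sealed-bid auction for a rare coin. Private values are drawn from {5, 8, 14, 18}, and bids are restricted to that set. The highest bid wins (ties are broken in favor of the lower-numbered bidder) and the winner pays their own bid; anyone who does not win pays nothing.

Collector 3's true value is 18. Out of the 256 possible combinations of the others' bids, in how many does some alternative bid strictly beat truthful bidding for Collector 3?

Others bid (5, 5, 5, 5): truth gives 0; bid 8 gives 10 > 0. Violating.
Others bid (5, 5, 5, 8): truth gives 0; bid 8 gives 10 > 0. Violating.
Others bid (5, 5, 5, 14): truth gives 0; bid 14 gives 4 > 0. Violating.
Others bid (5, 5, 8, 5): truth gives 0; bid 8 gives 10 > 0. Violating.
Others bid (5, 5, 5, 18): truth gives 0; no alternative beats it.
Others bid (5, 5, 8, 18): truth gives 0; no alternative beats it.
(Checking all 256 profiles: 36 have a profitable deviation, 220 do not.)

36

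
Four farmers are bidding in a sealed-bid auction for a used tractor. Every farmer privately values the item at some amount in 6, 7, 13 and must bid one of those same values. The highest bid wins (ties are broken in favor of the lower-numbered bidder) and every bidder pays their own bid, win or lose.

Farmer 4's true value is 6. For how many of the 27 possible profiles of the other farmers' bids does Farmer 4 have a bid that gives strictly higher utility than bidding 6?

Others bid (6, 6, 6): truth gives -6; bid 7 gives -1 > -6. Violating.
Others bid (6, 6, 7): truth gives -6; no alternative beats it.
Others bid (6, 6, 13): truth gives -6; no alternative beats it.
(Checking all 27 profiles: 1 has a profitable deviation, 26 do not.)

1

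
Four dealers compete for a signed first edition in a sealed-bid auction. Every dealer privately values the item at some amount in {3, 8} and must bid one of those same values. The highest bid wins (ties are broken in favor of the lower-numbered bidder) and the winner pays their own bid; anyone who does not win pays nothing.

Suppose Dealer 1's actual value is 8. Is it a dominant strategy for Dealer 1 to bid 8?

No

Consider the case where Dealer 2 bids 3, Dealer 3 bids 3 and Dealer 4 bids 3.
Truthful bid 8: wins, pays 8, utility 8 - 8 = 0.
Bid 3 instead: wins, pays 3, utility 8 - 3 = 5.
Since 5 > 0, bidding 3 is strictly better here, so truthful bidding is not dominant.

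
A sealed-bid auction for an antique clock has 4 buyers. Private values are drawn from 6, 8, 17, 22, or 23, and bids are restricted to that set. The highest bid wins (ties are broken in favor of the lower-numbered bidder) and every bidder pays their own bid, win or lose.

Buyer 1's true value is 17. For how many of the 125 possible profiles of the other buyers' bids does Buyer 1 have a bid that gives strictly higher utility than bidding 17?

106

Others bid (6, 6, 6): truth gives 0; bid 6 gives 11 > 0. Violating.
Others bid (6, 6, 8): truth gives 0; bid 8 gives 9 > 0. Violating.
Others bid (6, 6, 22): truth gives -17; bid 22 gives -5 > -17. Violating.
Others bid (6, 6, 23): truth gives -17; bid 6 gives -6 > -17. Violating.
Others bid (6, 6, 17): truth gives 0; no alternative beats it.
Others bid (6, 8, 17): truth gives 0; no alternative beats it.
(Checking all 125 profiles: 106 have a profitable deviation, 19 do not.)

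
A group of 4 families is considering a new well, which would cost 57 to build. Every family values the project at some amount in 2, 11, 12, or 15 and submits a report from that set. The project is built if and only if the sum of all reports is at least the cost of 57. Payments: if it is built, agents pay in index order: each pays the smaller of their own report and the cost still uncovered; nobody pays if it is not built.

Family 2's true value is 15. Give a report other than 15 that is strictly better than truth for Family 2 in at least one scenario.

Suppose Family 1 reports 15, Family 3 reports 15 and Family 4 reports 15.
Report 15: project built, pays 15, utility 15 - 15 = 0.
Report 12: project built, pays 12, utility 15 - 12 = 3.
So reporting 12 beats truth here (3 > 0).

12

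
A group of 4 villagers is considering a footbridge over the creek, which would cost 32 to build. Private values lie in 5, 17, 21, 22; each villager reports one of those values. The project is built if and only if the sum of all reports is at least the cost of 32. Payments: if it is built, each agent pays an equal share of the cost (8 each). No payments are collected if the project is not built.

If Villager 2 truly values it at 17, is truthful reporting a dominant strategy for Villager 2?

Yes

Check each profile of the others' reports and compare truth against every alternative report.
Others report (5, 5, 5): truth gives 9, best alternative gives 9.
Others report (5, 5, 17): truth gives 9, best alternative gives 9.
Others report (5, 5, 21): truth gives 9, best alternative gives 9.
Others report (5, 5, 22): truth gives 9, best alternative gives 9.
Others report (5, 17, 5): truth gives 9, best alternative gives 9.
Others report (5, 17, 17): truth gives 9, best alternative gives 9.
(Remaining 58 profiles checked similarly; truth is weakly best in each.)
In every case the truthful report is at least as good as any alternative, so it is a dominant strategy.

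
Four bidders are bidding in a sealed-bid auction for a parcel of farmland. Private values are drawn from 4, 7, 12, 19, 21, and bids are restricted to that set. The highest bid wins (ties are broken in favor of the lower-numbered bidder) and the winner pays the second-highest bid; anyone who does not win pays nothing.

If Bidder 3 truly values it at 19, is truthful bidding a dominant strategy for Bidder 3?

Check each profile of the others' bids and compare truth against every alternative bid.
Others bid (4, 4, 4): truth gives 15, best alternative gives 15.
Others bid (4, 4, 7): truth gives 12, best alternative gives 12.
Others bid (4, 7, 4): truth gives 12, best alternative gives 12.
Others bid (4, 7, 7): truth gives 12, best alternative gives 12.
Others bid (7, 4, 4): truth gives 12, best alternative gives 12.
Others bid (7, 4, 7): truth gives 12, best alternative gives 12.
(Remaining 119 profiles checked similarly; truth is weakly best in each.)
In every case the truthful bid is at least as good as any alternative, so it is a dominant strategy.

Yes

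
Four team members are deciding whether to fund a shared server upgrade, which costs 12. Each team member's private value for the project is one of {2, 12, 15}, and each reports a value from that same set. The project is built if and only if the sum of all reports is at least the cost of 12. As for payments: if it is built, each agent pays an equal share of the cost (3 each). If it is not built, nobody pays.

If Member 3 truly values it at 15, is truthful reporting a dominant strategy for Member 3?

Yes

Check each profile of the others' reports and compare truth against every alternative report.
Others report (2, 2, 2): truth gives 12, best alternative gives 12.
Others report (2, 2, 12): truth gives 12, best alternative gives 12.
Others report (2, 2, 15): truth gives 12, best alternative gives 12.
Others report (2, 12, 2): truth gives 12, best alternative gives 12.
Others report (2, 12, 12): truth gives 12, best alternative gives 12.
Others report (2, 12, 15): truth gives 12, best alternative gives 12.
(Remaining 21 profiles checked similarly; truth is weakly best in each.)
In every case the truthful report is at least as good as any alternative, so it is a dominant strategy.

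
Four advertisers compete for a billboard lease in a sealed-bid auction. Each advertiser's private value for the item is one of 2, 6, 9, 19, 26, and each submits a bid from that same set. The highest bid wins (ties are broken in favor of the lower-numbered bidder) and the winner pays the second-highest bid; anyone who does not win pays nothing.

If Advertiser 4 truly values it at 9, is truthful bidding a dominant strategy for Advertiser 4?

Yes

Check each profile of the others' bids and compare truth against every alternative bid.
Others bid (2, 2, 2): truth gives 7, best alternative gives 7.
Others bid (2, 2, 6): truth gives 3, best alternative gives 3.
Others bid (2, 6, 2): truth gives 3, best alternative gives 3.
Others bid (2, 6, 6): truth gives 3, best alternative gives 3.
Others bid (6, 2, 2): truth gives 3, best alternative gives 3.
Others bid (6, 2, 6): truth gives 3, best alternative gives 3.
(Remaining 119 profiles checked similarly; truth is weakly best in each.)
In every case the truthful bid is at least as good as any alternative, so it is a dominant strategy.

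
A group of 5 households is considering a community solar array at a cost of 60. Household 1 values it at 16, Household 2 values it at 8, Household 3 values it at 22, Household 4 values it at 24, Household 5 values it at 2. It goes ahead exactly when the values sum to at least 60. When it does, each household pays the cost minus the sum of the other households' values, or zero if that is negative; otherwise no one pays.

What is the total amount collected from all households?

26

Total value 72 ≥ cost 60, so it is built.
Household 1: others sum to 56; max(0, 60 - 56) = 4.
Household 2: others sum to 64; max(0, 60 - 64) = 0.
Household 3: others sum to 50; max(0, 60 - 50) = 10.
Household 4: others sum to 48; max(0, 60 - 48) = 12.
Household 5: others sum to 70; max(0, 60 - 70) = 0.
Total collected = 4 + 0 + 10 + 12 + 0 = 26.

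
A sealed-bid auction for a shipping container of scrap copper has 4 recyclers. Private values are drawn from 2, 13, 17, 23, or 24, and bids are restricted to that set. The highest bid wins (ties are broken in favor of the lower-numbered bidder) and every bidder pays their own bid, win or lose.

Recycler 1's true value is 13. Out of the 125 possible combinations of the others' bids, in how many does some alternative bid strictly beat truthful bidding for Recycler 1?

118

Others bid (2, 2, 2): truth gives 0; bid 2 gives 11 > 0. Violating.
Others bid (2, 2, 17): truth gives -13; bid 2 gives -2 > -13. Violating.
Others bid (2, 2, 23): truth gives -13; bid 2 gives -2 > -13. Violating.
Others bid (2, 2, 24): truth gives -13; bid 2 gives -2 > -13. Violating.
Others bid (2, 2, 13): truth gives 0; no alternative beats it.
Others bid (2, 13, 2): truth gives 0; no alternative beats it.
(Checking all 125 profiles: 118 have a profitable deviation, 7 do not.)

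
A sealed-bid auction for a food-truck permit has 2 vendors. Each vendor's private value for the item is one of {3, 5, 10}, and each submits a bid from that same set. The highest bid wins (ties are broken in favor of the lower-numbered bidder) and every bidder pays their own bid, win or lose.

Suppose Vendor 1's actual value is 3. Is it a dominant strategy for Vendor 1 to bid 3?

Consider the case where Vendor 2 bids 5.
Truthful bid 3: loses but pays 3, utility -3.
Bid 5 instead: wins, pays 5, utility 3 - 5 = -2.
Since -2 > -3, bidding 5 is strictly better here, so truthful bidding is not dominant.

No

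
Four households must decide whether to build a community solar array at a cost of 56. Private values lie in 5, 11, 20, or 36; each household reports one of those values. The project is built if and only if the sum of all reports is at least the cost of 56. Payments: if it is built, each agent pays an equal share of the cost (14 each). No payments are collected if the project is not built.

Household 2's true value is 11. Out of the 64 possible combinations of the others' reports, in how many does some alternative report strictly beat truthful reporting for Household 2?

Others report (5, 5, 36): truth gives -3; report 5 gives 0 > -3. Violating.
Others report (5, 20, 20): truth gives -3; report 5 gives 0 > -3. Violating.
Others report (5, 36, 5): truth gives -3; report 5 gives 0 > -3. Violating.
Others report (20, 5, 20): truth gives -3; report 5 gives 0 > -3. Violating.
Others report (5, 5, 5): truth gives 0; no alternative beats it.
Others report (5, 5, 11): truth gives 0; no alternative beats it.
(Checking all 64 profiles: 6 have a profitable deviation, 58 do not.)

6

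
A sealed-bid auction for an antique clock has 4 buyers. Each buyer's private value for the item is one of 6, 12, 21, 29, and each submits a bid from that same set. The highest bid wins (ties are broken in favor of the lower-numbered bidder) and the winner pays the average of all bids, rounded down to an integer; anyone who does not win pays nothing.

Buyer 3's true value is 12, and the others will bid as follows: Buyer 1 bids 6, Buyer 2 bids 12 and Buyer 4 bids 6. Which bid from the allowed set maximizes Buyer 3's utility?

Bid 6: loses, pays 0, utility 0.
Bid 12: loses, pays 0, utility 0.
Bid 21: wins, pays 11, utility 12 - 11 = 1.
Bid 29: wins, pays 13, utility 12 - 13 = -1.
The best choice is 21 with utility 1.

21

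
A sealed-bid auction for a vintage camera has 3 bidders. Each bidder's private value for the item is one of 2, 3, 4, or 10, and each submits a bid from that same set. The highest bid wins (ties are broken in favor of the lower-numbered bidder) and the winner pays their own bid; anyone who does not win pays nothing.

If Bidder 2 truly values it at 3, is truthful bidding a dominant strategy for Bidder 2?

Yes

Check each profile of the others' bids and compare truth against every alternative bid.
Others bid (2, 2): truth gives 0, best alternative gives 0.
Others bid (2, 3): truth gives 0, best alternative gives 0.
Others bid (2, 4): truth gives 0, best alternative gives 0.
Others bid (2, 10): truth gives 0, best alternative gives 0.
Others bid (3, 2): truth gives 0, best alternative gives 0.
Others bid (3, 3): truth gives 0, best alternative gives 0.
(Remaining 10 profiles checked similarly; truth is weakly best in each.)
In every case the truthful bid is at least as good as any alternative, so it is a dominant strategy.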